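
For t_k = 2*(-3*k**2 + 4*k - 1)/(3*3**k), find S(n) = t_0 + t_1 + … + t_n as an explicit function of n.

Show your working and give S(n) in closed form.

r(k) = k*(3*k + 2)/(3*(3*k**2 - 4*k + 1)) after simplifying.
So A=1/3 and B=1, with C=k**2 - 4*k/3 + 1/3.
f must satisfy (1/3)·f(k+1) − (1)·f(k) = k**2 - 4*k/3 + 1/3.
deg f ≤ 2 (via 0,0,2).
Match coefficients ⇒ f(k) = -(3*k**2 - k + 2)/2.
Certificate R = B(k−1)f/C = -3*(3*k**2 - k + 2)/(2*(k - 1)*(3*k - 1)) gives s_k = (3*k**2 - k + 2)/3**k.
Verify: 2*(-3*k**2 + 4*k - 1)/(3*3**k) matches t_k.
Σ_(k=0)^n t_k = s_(n+1) − s_(0) = (3**(-n - 1)*(3*n**2 + 5*n + 4)) − (2), i.e. (-6*3**n + 3*n**2 + 5*n + 4)/(3*3**n).

S(n) = (-6*3**n + 3*n**2 + 5*n + 4)/(3*3**n)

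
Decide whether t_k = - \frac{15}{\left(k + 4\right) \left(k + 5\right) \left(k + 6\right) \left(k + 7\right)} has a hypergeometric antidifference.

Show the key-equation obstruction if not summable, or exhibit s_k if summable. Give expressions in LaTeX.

Step 1: r(k) = (k + 4)/(k + 8).
Factor: A=k + 4; B=k + 8; C=1.
Key eq: (k + 4)·f(k+1) = (k + 7)·f(k) + (1).
deg f ≤ 3 (via 1,1,0).
Match coefficients ⇒ f(k) = k*(k**2 + 15*k + 74)/360.
Get s_k = R·t_k = k*(-k**2 - 15*k - 74)/(24*(k + 4)*(k + 5)*(k + 6)) with R(k) = B(k−1)f(k)/C(k) = k*(k + 7)*(k**2 + 15*k + 74)/360.
s_(k+1) − s_k = -15/(k**4 + 22*k**3 + 179*k**2 + 638*k + 840) = t_k.

Yes. s_k = \frac{k \left(- k^{2} - 15 k - 74\right)}{24 \left(k + 4\right) \left(k + 5\right) \left(k + 6\right)}.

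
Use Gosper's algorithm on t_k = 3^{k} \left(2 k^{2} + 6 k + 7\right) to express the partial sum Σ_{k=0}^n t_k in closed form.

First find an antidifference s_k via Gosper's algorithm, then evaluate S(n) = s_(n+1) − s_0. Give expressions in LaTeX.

Step 1: r(k) = 3*(2*k**2 + 10*k + 15)/(2*k**2 + 6*k + 7).
Normal form (A,B,C) = (3, 1, k**2 + 3*k + 7/2).
Solve (3)·f(k+1) − (1)·f(k) = k**2 + 3*k + 7/2.
Degrees (0,0,2) ⇒ d ≤ 2.
Coefficient equations give f(k) = (k**2 + 2)/2.
R(k) = B(k−1)·f(k)/C(k) = (k**2 + 2)/(2*k**2 + 6*k + 7); s_k = R·t_k = 3**k*(k**2 + 2).
s_(k+1) − s_k = 3**k*(2*k**2 + 6*k + 7) = t_k.
Evaluate: s_(n+1) = 3**(n + 1)*(n**2 + 2*n + 3); subtract s_(0) = 2 ⇒ S(n) = 3*3**n*n**2 + 6*3**n*n + 9*3**n - 2.

S(n) = 3 \cdot 3^{n} n^{2} + 6 \cdot 3^{n} n + 9 \cdot 3^{n} - 2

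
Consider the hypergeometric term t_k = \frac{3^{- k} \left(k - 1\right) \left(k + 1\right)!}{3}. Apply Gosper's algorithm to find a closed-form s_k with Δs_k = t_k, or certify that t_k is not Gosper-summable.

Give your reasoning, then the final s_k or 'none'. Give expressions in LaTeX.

s_k = 3^{- k} \left(k + 1\right)!

Ratio r(k) = k*(k + 2)/(3*(k - 1)).
Factor: A=k/3 + 2/3; B=1; C=k - 1.
Need (k/3 + 2/3)·f(k+1) − (1)·f(k) = k - 1.
Bound: deg f ≤ 0.
Solve for f: f(k) = 3 (degree 0 ≤ 0).
R(k) = B(k−1)·f(k)/C(k) = 3/(k - 1); s_k = R·t_k = factorial(k + 1)/3**k.
Δs = (k - 1)*factorial(k + 1)/(3*3**k), as required.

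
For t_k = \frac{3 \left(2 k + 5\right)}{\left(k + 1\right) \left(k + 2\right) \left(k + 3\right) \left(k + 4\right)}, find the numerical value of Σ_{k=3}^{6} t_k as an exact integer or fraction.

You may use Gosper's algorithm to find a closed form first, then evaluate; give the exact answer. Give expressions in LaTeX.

t_(k+1)/t_k = (k + 1)*(2*k + 7)/((k + 5)*(2*k + 5)).
Factor: A=k + 1; B=k + 5; C=k + 5/2.
Key eq: (k + 1)·f(k+1) = (k + 4)·f(k) + (k + 5/2).
From deg A=1, deg B=1, deg C=1: d=3.
Coefficient equations give f(k) = k*(k + 2)*(k + 4)/6.
Certificate R = B(k−1)f/C = k*(k + 2)*(k + 4)**2/(3*(2*k + 5)) gives s_k = k*(k + 4)/(k**2 + 4*k + 3).
s_(k+1) − s_k = 3*(2*k + 5)/(k**4 + 10*k**3 + 35*k**2 + 50*k + 24) = t_k.
Telescoping: Σ = s_(7) − s_(3) = 77/80 − (7/8) = 7/80.

Σ = 7/80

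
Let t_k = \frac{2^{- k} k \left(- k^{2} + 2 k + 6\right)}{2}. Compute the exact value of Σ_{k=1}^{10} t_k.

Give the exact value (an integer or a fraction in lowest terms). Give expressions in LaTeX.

Σ = -303/1024

Ratio r(k) = (k**3 + k**2 - 7*k - 7)/(2*k*(k**2 - 2*k - 6)).
So A=1/2 and B=1, with C=k**3 - 2*k**2 - 6*k.
Need (1/2)·f(k+1) − (1)·f(k) = k**3 - 2*k**2 - 6*k.
deg f ≤ 3 (via 0,0,3).
Solve for f: f(k) = -2*(k**3 + k**2 - k + 1) (degree 3 ≤ 3).
So s_k = (B(k−1)f/C)·t_k = (-2*(k**3 + k**2 - k + 1)/(k*(k**2 - 2*k - 6)))·t_k = (k**3 + k**2 - k + 1)/2**k.
s_(k+1) − s_k = k*(-k**2 + 2*k + 6)/(2*2**k) = t_k.
Telescoping: Σ = s_(11) − s_(1) = 721/1024 − (1) = -303/1024.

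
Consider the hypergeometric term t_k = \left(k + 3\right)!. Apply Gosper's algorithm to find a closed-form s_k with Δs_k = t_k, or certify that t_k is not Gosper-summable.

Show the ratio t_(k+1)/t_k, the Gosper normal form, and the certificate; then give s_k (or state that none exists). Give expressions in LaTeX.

no hypergeometric antidifference exists

Compute t_(k+1)/t_k: get k + 4.
Gosper form: A/B · C(k+1)/C(k) with A=k + 4, B=1, C=1.
f must satisfy (k + 4)·f(k+1) − (1)·f(k) = 1.
d = -1 from the (1,0,0) case.
d = -1 < 0 ⇒ no nonzero polynomial f; not summable.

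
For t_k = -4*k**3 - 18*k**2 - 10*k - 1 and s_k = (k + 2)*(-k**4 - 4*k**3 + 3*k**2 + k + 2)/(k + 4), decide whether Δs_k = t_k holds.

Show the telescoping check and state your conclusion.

Invalid: residual 2*(3*k**4 + 30*k**3 + 85*k**2 + 42*k + 6)/(k**2 + 9*k + 20) ≠ 0.

s_(k+1) = (-k**5 - 11*k**4 - 39*k**3 - 54*k**2 - 26*k + 3)/(k + 5)
s_(k+1) − s_k = (-4*k**5 - 48*k**4 - 192*k**3 - 281*k**2 - 125*k - 8)/(k**2 + 9*k + 20)
(s_(k+1) − s_k) − t_k = 2*(3*k**4 + 30*k**3 + 85*k**2 + 42*k + 6)/(k**2 + 9*k + 20)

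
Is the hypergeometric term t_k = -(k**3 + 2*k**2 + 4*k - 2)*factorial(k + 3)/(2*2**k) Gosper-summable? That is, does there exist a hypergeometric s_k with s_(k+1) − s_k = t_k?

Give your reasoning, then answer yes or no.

r(k) = (k**4 + 9*k**3 + 31*k**2 + 49*k + 20)/(2*(k**3 + 2*k**2 + 4*k - 2)) after simplifying.
Factor: A=k/2 + 2; B=1; C=k**3 + 2*k**2 + 4*k - 2.
Solve (k/2 + 2)·f(k+1) − (1)·f(k) = k**3 + 2*k**2 + 4*k - 2.
d = 2 from the (1,0,3) case.
Match coefficients ⇒ f(k) = 2*(k - 1)**2.
R(k) = B(k−1)·f(k)/C(k) = 2*(k - 1)**2/(k**3 + 2*k**2 + 4*k - 2); s_k = R·t_k = -(k - 1)**2*factorial(k + 3)/2**k.
Δs = -(k**3 + 2*k**2 + 4*k - 2)*factorial(k + 3)/(2*2**k), as required.

Yes. s_k = -(k - 1)**2*factorial(k + 3)/2**k.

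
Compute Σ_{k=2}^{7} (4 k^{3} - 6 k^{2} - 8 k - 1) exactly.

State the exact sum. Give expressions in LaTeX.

Σ = 2076

The ratio is (4*k**3 + 6*k**2 - 8*k - 11)/(4*k**3 - 6*k**2 - 8*k - 1).
Gosper form: A/B · C(k+1)/C(k) with A=1, B=1, C=k**3 - 3*k**2/2 - 2*k - 1/4.
Key eq: (1)·f(k+1) = (1)·f(k) + (k**3 - 3*k**2/2 - 2*k - 1/4).
Degrees (0,0,3) ⇒ d ≤ 4.
A polynomial solution: f(k) = k*(k**3 - 4*k**2 + 2)/4.
R(k) = B(k−1)·f(k)/C(k) = k*(k**3 - 4*k**2 + 2)/(4*k**3 - 6*k**2 - 8*k - 1); s_k = R·t_k = k*(k**3 - 4*k**2 + 2).
Δs = 4*k**3 - 6*k**2 - 8*k - 1, as required.
Sum = s_(8) − s_(2); s_(8) = 2064, s_(2) = -12 ⇒ 2076.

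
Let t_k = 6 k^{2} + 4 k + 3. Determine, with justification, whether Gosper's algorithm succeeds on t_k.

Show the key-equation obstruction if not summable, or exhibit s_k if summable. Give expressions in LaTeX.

The ratio is (6*k**2 + 16*k + 13)/(6*k**2 + 4*k + 3).
A = 1, B = 1, C = k**2 + 2*k/3 + 1/2.
Need (1)·f(k+1) − (1)·f(k) = k**2 + 2*k/3 + 1/2.
Bound: deg f ≤ 3.
A polynomial solution: f(k) = k*(2*k**2 - k + 2)/6.
Then R = B(k−1)f/C = k*(2*k**2 - k + 2)/(6*k**2 + 4*k + 3), so s_k = R(k)·t_k = k*(2*k**2 - k + 2).
Δs = 6*k**2 + 4*k + 3, as required.

Yes. s_k = k \left(2 k^{2} - k + 2\right).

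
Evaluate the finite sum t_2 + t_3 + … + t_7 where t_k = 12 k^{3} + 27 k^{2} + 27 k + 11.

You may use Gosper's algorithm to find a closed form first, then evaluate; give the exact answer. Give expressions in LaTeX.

t_(k+1)/t_k = (12*k**3 + 63*k**2 + 117*k + 77)/(12*k**3 + 27*k**2 + 27*k + 11).
A = 1, B = 1, C = k**3 + 9*k**2/4 + 9*k/4 + 11/12.
Key eq: (1)·f(k+1) = (1)·f(k) + (k**3 + 9*k**2/4 + 9*k/4 + 11/12).
d = 4 from the (0,0,3) case.
A polynomial solution: f(k) = k*(3*k**3 + 3*k**2 + 3*k + 2)/12.
Then R = B(k−1)f/C = k*(3*k**3 + 3*k**2 + 3*k + 2)/(12*k**3 + 27*k**2 + 27*k + 11), so s_k = R(k)·t_k = k*(3*k**3 + 3*k**2 + 3*k + 2).
Check: Δs_k = 12*k**3 + 27*k**2 + 27*k + 11. ✓
Σ_(k=2)^(7) t_k = s_(8) − s_(2) = 14032 − (88) = 13944.

Σ = 13944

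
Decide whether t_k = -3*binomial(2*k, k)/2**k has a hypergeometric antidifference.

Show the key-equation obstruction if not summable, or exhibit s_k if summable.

No; the degree bound rules out any f.

r(k) = (2*k + 1)/(k + 1) after simplifying.
Take A(k)=2*k + 1, B(k)=k + 1, C(k)=1.
Need (2*k + 1)·f(k+1) − (k)·f(k) = 1.
d = -1 from the (1,1,0) case.
d = -1 < 0 ⇒ no nonzero polynomial f; not summable.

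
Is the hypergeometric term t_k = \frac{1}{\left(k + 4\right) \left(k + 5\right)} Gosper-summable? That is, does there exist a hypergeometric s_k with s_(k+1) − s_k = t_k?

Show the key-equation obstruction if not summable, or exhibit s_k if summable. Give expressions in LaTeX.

Step 1: r(k) = (k + 4)/(k + 6).
A = k + 4, B = k + 6, C = 1.
Key eq: (k + 4)·f(k+1) = (k + 5)·f(k) + (1).
Bound: deg f ≤ 1.
A polynomial solution: f(k) = k/4.
Then R = B(k−1)f/C = k*(k + 5)/4, so s_k = R(k)·t_k = k/(4*(k + 4)).
Δs = 1/(k**2 + 9*k + 20), as required.

Yes. s_k = \frac{k}{4 \left(k + 4\right)}.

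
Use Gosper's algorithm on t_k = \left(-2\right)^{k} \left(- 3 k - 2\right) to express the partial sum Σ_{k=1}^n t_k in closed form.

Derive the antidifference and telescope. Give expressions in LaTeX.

The ratio is 2*(-3*k - 5)/(3*k + 2).
Gosper form: A/B · C(k+1)/C(k) with A=-2, B=1, C=k + 2/3.
Set up (-2)·f(k+1) − (1)·f(k) − (k + 2/3) = 0.
From deg A=0, deg B=0, deg C=1: d=1.
Match coefficients ⇒ f(k) = -k/3.
Certificate R = B(k−1)f/C = -k/(3*k + 2) gives s_k = (-2)**k*k.
s_(k+1) − s_k = (-2)**k*(-3*k - 2) = t_k.
Σ_(k=1)^n t_k = s_(n+1) − s_(1) = ((-2)**(n + 1)*(n + 1)) − (-2), i.e. -2*(-2)**n*n - 2*(-2)**n + 2.

S(n) = - 2 \left(-2\right)^{n} n - 2 \left(-2\right)^{n} + 2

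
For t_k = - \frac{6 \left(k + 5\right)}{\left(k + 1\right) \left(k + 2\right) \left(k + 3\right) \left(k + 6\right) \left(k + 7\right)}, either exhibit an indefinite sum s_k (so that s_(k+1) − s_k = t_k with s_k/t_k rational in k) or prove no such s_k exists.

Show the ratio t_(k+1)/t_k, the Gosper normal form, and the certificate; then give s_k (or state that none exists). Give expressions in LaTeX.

s_k = \frac{k \left(- k^{2} - 9 k - 20\right)}{6 \left(k^{3} + 9 k^{2} + 20 k + 12\right)}

r(k) = (k + 1)*(k + 6)**2/((k + 4)*(k + 5)*(k + 8)) after simplifying.
So A=k + 1 and B=k + 8, with C=k**3 + 14*k**2 + 65*k + 100.
Key eq: (k + 1)·f(k+1) = (k + 7)·f(k) + (k**3 + 14*k**2 + 65*k + 100).
Bound: deg f ≤ 6.
A polynomial solution: f(k) = k*(k + 3)*(k + 4)**2*(k + 5)**2/36.
R(k) = B(k−1)·f(k)/C(k) = k*(k + 3)*(k + 4)*(k + 7)/36; s_k = R·t_k = k*(-k**2 - 9*k - 20)/(6*(k**3 + 9*k**2 + 20*k + 12)).
Check: Δs_k = 6*(-k - 5)/(k**5 + 19*k**4 + 131*k**3 + 401*k**2 + 540*k + 252). ✓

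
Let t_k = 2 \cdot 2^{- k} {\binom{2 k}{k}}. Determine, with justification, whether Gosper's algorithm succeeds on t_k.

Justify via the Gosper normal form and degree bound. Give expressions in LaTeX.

No. Not Gosper-summable.

Compute t_(k+1)/t_k: get (2*k + 1)/(k + 1).
A = 2*k + 1, B = k + 1, C = 1.
f must satisfy (2*k + 1)·f(k+1) − (k)·f(k) = 1.
deg f ≤ -1 (via 1,1,0).
Negative degree bound (-1): no f exists, t_k not Gosper-summable.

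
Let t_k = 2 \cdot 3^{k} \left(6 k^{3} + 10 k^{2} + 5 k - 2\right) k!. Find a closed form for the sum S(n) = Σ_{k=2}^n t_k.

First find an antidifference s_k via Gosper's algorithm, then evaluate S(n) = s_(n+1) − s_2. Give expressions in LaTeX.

S(n) = 12 \cdot 3^{n} n^{3} n! + 24 \cdot 3^{n} n^{2} n! + 6 \cdot 3^{n} n n! - 6 \cdot 3^{n} n! - 108

t_(k+1)/t_k = 3*(6*k**4 + 34*k**3 + 71*k**2 + 62*k + 19)/(6*k**3 + 10*k**2 + 5*k - 2).
A = 3*k + 3, B = 1, C = k**3 + 5*k**2/3 + 5*k/6 - 1/3.
Need (3*k + 3)·f(k+1) − (1)·f(k) = k**3 + 5*k**2/3 + 5*k/6 - 1/3.
Bound: deg f ≤ 2.
Solve for f: f(k) = (2*k**2 - 2*k - 1)/6 (degree 2 ≤ 2).
R(k) = B(k−1)·f(k)/C(k) = (2*k**2 - 2*k - 1)/(6*k**3 + 10*k**2 + 5*k - 2); s_k = R·t_k = 2*3**k*(2*k**2 - 2*k - 1)*factorial(k).
Check: Δs_k = 2*3**k*(6*k**3 + 10*k**2 + 5*k - 2)*factorial(k). ✓
s_(n+1) = 6*3**n*(2*n**2 + 2*n - 1)*factorial(n + 1) and s_(2) = 108, so S(n) = 12*3**n*n**3*factorial(n) + 24*3**n*n**2*factorial(n) + 6*3**n*n*factorial(n) - 6*3**n*factorial(n) - 108.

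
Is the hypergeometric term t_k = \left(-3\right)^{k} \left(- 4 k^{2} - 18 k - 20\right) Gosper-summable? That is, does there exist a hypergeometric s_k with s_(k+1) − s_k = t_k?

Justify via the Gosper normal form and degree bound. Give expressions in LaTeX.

The ratio is 3*(-2*k**2 - 13*k - 21)/(2*k**2 + 9*k + 10).
Take A(k)=-3, B(k)=1, C(k)=k**2 + 9*k/2 + 5.
Key eq: (-3)·f(k+1) = (1)·f(k) + (k**2 + 9*k/2 + 5).
deg f ≤ 2 (via 0,0,2).
A polynomial solution: f(k) = -(k + 1)*(k + 2)/4.
Then R = B(k−1)f/C = -(k + 1)/(2*(2*k + 5)), so s_k = R(k)·t_k = (-3)**k*(k**2 + 3*k + 2).
Check: Δs_k = (-3)**k*(-4*k**2 - 18*k - 20). ✓

Yes. s_k = \left(-3\right)^{k} \left(k^{2} + 3 k + 2\right).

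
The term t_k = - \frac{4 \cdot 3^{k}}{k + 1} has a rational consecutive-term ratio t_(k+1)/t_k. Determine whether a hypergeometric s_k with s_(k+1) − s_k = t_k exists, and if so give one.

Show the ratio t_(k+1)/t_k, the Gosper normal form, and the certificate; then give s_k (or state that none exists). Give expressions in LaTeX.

Compute t_(k+1)/t_k: get 3*(k + 1)/(k + 2).
A = 3*k + 3, B = k + 2, C = 1.
Set up (3*k + 3)·f(k+1) − (k + 1)·f(k) − (1) = 0.
Degrees (1,1,0) ⇒ d ≤ -1.
Bound -1 < 0, so the key equation has no polynomial solution.

no hypergeometric antidifference exists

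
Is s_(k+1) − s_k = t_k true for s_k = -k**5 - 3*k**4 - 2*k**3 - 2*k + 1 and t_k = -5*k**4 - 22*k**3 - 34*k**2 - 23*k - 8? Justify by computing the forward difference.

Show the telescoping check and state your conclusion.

valid (s_(k+1) − s_k reduces to t_k)

s_(k+1) = -2*k - (k + 1)**5 - 3*(k + 1)**4 - 2*(k + 1)**3 - 1
s_(k+1) − s_k = -5*k**4 - 22*k**3 - 34*k**2 - 23*k - 8
(s_(k+1) − s_k) − t_k = 0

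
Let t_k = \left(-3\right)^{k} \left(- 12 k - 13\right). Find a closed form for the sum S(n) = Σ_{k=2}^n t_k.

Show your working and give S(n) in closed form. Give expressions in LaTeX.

S(n) = - 12 \left(-3\right)^{n} + 3 \left(-3\right)^{n + 1} n - 63

Compute t_(k+1)/t_k: get 3*(-12*k - 25)/(12*k + 13).
Gosper form: A/B · C(k+1)/C(k) with A=-3, B=1, C=k + 13/12.
f must satisfy (-3)·f(k+1) − (1)·f(k) = k + 13/12.
d = 1 from the (0,0,1) case.
Match coefficients ⇒ f(k) = -(3*k + 1)/12.
R(k) = B(k−1)·f(k)/C(k) = -(3*k + 1)/(12*k + 13); s_k = R·t_k = (-3)**k*(3*k + 1).
Check: Δs_k = (-3)**k*(-12*k - 13). ✓
s_(n+1) = (-3)**(n + 1)*(3*n + 4) and s_(2) = 63, so S(n) = -12*(-3)**n + 3*(-3)**(n + 1)*n - 63.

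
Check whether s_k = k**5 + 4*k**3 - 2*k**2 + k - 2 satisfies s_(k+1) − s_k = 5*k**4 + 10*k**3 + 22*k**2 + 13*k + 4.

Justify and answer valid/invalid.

valid (s_(k+1) − s_k reduces to t_k)

s_(k+1) = k + (k + 1)**5 + 4*(k + 1)**3 - 2*(k + 1)**2 - 1
s_(k+1) − s_k = 5*k**4 + 10*k**3 + 22*k**2 + 13*k + 4
(s_(k+1) − s_k) − t_k = 0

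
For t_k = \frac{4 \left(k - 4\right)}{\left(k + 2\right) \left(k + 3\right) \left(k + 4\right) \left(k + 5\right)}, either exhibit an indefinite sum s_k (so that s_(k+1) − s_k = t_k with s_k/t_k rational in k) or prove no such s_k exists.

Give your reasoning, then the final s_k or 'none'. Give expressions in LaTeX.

s_k = \frac{k \left(- k^{2} - 9 k - 38\right)}{6 \left(k + 2\right) \left(k + 3\right) \left(k + 4\right)}

r(k) = (k - 3)*(k + 2)/((k - 4)*(k + 6)) after simplifying.
Gosper form: A/B · C(k+1)/C(k) with A=k + 2, B=k + 6, C=k - 4.
Need (k + 2)·f(k+1) − (k + 5)·f(k) = k - 4.
deg f ≤ 3 (via 1,1,1).
Solving with deg f ≤ 3: f(k) = -k*(k**2 + 9*k + 38)/24.
Get s_k = R·t_k = k*(-k**2 - 9*k - 38)/(6*(k + 2)*(k + 3)*(k + 4)) with R(k) = B(k−1)f(k)/C(k) = -k*(k + 5)*(k**2 + 9*k + 38)/(24*(k - 4)).
Δs = 4*(k - 4)/(k**4 + 14*k**3 + 71*k**2 + 154*k + 120), as required.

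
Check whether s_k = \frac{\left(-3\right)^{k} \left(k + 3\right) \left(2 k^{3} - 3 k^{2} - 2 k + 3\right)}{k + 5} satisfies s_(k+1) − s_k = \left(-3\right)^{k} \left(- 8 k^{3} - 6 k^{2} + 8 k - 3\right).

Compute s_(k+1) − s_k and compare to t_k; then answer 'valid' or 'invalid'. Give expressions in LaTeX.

s_(k+1) = 3*(-3)**k*k*(-2*k**3 - 11*k**2 - 10*k + 8)/(k + 6)
s_(k+1) − s_k = (-3)**k*(-8*k**5 - 78*k**4 - 202*k**3 - 57*k**2 + 129*k - 54)/(k**2 + 11*k + 30)
(s_(k+1) − s_k) − t_k = (-3)**k*(16*k**4 + 96*k**3 + 38*k**2 - 78*k + 36)/(k**2 + 11*k + 30)

Invalid: residual \frac{\left(-3\right)^{k} \left(16 k^{4} + 96 k^{3} + 38 k^{2} - 78 k + 36\right)}{k^{2} + 11 k + 30} ≠ 0.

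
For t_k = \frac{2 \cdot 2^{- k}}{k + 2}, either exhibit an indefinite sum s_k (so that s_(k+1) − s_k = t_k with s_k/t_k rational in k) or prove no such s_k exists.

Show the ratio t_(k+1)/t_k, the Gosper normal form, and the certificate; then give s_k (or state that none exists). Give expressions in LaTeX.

no hypergeometric antidifference exists

Step 1: r(k) = (k + 2)/(2*(k + 3)).
Normal form (A,B,C) = (k/2 + 1, k + 3, 1).
Need (k/2 + 1)·f(k+1) − (k + 2)·f(k) = 1.
Degrees (1,1,0) ⇒ d ≤ -1.
deg f ≤ -1 is impossible — no certificate.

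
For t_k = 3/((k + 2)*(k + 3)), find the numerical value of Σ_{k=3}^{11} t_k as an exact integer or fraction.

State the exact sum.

Σ = 27/70

The ratio is (k + 2)/(k + 4).
Factor: A=k + 2; B=k + 4; C=1.
f must satisfy (k + 2)·f(k+1) − (k + 3)·f(k) = 1.
Degrees (1,1,0) ⇒ d ≤ 1.
Solving with deg f ≤ 1: f(k) = k/2.
R(k) = B(k−1)·f(k)/C(k) = k*(k + 3)/2; s_k = R·t_k = 3*k/(2*(k + 2)).
Δs = 3/(k**2 + 5*k + 6), as required.
Sum = s_(12) − s_(3); s_(12) = 9/7, s_(3) = 9/10 ⇒ 27/70.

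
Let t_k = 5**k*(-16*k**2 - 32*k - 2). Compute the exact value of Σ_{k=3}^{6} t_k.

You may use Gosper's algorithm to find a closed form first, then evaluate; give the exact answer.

t_(k+1)/t_k = 5*(8*k**2 + 32*k + 25)/(8*k**2 + 16*k + 1).
So A=5 and B=1, with C=k**2 + 2*k + 1/8.
Set up (5)·f(k+1) − (1)·f(k) − (k**2 + 2*k + 1/8) = 0.
From deg A=0, deg B=0, deg C=2: d=2.
A polynomial solution: f(k) = (k - 1)*(2*k + 1)/8.
Then R = B(k−1)f/C = (k - 1)*(2*k + 1)/(8*k**2 + 16*k + 1), so s_k = R(k)·t_k = 2*5**k*(-2*k**2 + k + 1).
Check: Δs_k = 5**k*(-16*k**2 - 32*k - 2). ✓
Telescoping: Σ = s_(7) − s_(3) = -14062500 − (-3500) = -14059000.

Σ = -14059000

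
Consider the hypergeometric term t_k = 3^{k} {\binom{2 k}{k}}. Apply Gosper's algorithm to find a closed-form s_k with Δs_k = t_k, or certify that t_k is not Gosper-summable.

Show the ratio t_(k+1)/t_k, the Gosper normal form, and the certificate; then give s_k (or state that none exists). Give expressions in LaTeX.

not Gosper-summable; s_k does not exist

t_(k+1)/t_k = 6*(2*k + 1)/(k + 1).
Gosper form: A/B · C(k+1)/C(k) with A=12*k + 6, B=k + 1, C=1.
Key eq: (12*k + 6)·f(k+1) = (k)·f(k) + (1).
From deg A=1, deg B=1, deg C=0: d=-1.
Bound -1 < 0, so the key equation has no polynomial solution.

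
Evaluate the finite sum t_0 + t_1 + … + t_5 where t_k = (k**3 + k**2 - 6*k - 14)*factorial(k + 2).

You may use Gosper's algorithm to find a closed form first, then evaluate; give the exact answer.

The ratio is (k**4 + 7*k**3 + 11*k**2 - 21*k - 54)/(k**3 + k**2 - 6*k - 14).
Factor: A=k + 3; B=1; C=k**3 + k**2 - 6*k - 14.
Key eq: (k + 3)·f(k+1) = (1)·f(k) + (k**3 + k**2 - 6*k - 14).
Bound: deg f ≤ 2.
Coefficient equations give f(k) = (k - 4)*(k + 1).
Get s_k = R·t_k = (k - 4)*(k + 1)*factorial(k + 2) with R(k) = B(k−1)f(k)/C(k) = (k - 4)*(k + 1)/(k**3 + k**2 - 6*k - 14).
Verify: (k**3 + k**2 - 6*k - 14)*factorial(k + 2) matches t_k.
Telescoping: Σ = s_(6) − s_(0) = 564480 − (-8) = 564488.

Σ = 564488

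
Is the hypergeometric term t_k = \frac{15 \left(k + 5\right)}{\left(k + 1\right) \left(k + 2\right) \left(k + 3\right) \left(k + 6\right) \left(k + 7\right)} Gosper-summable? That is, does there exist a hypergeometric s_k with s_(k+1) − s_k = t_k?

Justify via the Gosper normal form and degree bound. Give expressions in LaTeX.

Yes. s_k = \frac{5 k \left(k^{2} + 9 k + 20\right)}{12 \left(k^{3} + 9 k^{2} + 20 k + 12\right)}.

The ratio is (k + 1)*(k + 6)**2/((k + 4)*(k + 5)*(k + 8)).
Take A(k)=k + 1, B(k)=k + 8, C(k)=k**3 + 14*k**2 + 65*k + 100.
f must satisfy (k + 1)·f(k+1) − (k + 7)·f(k) = k**3 + 14*k**2 + 65*k + 100.
d = 6 from the (1,1,3) case.
Match coefficients ⇒ f(k) = k*(k + 3)*(k + 4)**2*(k + 5)**2/36.
Certificate R = B(k−1)f/C = k*(k + 3)*(k + 4)*(k + 7)/36 gives s_k = 5*k*(k**2 + 9*k + 20)/(12*(k**3 + 9*k**2 + 20*k + 12)).
Verify: 15*(k + 5)/(k**5 + 19*k**4 + 131*k**3 + 401*k**2 + 540*k + 252) matches t_k.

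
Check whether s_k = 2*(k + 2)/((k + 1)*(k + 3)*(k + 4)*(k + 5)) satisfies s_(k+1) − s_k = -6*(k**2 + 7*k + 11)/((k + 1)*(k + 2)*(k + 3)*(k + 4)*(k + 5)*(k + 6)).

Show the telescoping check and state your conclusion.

s_(k+1) = 2*(k + 3)/((k + 2)*(k + 4)*(k + 5)*(k + 6))
s_(k+1) − s_k = 2*(-3*k**2 - 13*k - 15)/(k**6 + 21*k**5 + 175*k**4 + 735*k**3 + 1624*k**2 + 1764*k + 720)
(s_(k+1) − s_k) − t_k = 4*(4*k + 9)/(k**6 + 21*k**5 + 175*k**4 + 735*k**3 + 1624*k**2 + 1764*k + 720)

Invalid: residual 4*(4*k + 9)/(k**6 + 21*k**5 + 175*k**4 + 735*k**3 + 1624*k**2 + 1764*k + 720) ≠ 0.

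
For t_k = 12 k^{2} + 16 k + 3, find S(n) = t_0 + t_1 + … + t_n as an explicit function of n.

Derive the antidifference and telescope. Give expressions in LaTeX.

Ratio r(k) = (12*k**2 + 40*k + 31)/(12*k**2 + 16*k + 3).
A = 1, B = 1, C = k**2 + 4*k/3 + 1/4.
Need (1)·f(k+1) − (1)·f(k) = k**2 + 4*k/3 + 1/4.
Bound: deg f ≤ 3.
Match coefficients ⇒ f(k) = k*(4*k**2 + 2*k - 3)/12.
Then R = B(k−1)f/C = k*(4*k**2 + 2*k - 3)/(12*k**2 + 16*k + 3), so s_k = R(k)·t_k = k*(4*k**2 + 2*k - 3).
s_(k+1) − s_k = 12*k**2 + 16*k + 3 = t_k.
Telescope: S(n) = s_(n+1) − s_(0) = 4*n**3 + 14*n**2 + 13*n + 3 − (0) = 4*n**3 + 14*n**2 + 13*n + 3.

S(n) = 4 n^{3} + 14 n^{2} + 13 n + 3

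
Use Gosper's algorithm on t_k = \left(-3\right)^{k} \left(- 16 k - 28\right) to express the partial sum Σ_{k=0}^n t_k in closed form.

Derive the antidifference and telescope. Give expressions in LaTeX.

t_(k+1)/t_k = 3*(-4*k - 11)/(4*k + 7).
Normal form (A,B,C) = (-3, 1, k + 7/4).
Set up (-3)·f(k+1) − (1)·f(k) − (k + 7/4) = 0.
Degrees (0,0,1) ⇒ d ≤ 1.
A polynomial solution: f(k) = -(k + 1)/4.
Certificate R = B(k−1)f/C = -(k + 1)/(4*k + 7) gives s_k = 4*(-3)**k*(k + 1).
Δs = (-3)**k*(-16*k - 28), as required.
Evaluate: s_(n+1) = (-3)**(n + 1)*(4*n + 8); subtract s_(0) = 4 ⇒ S(n) = -12*(-3)**n*n - 24*(-3)**n - 4.

S(n) = - 12 \left(-3\right)^{n} n - 24 \left(-3\right)^{n} - 4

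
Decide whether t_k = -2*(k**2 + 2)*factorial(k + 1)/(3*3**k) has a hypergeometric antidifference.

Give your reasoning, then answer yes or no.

The ratio is (k + 2)*((k + 1)**2 + 2)/(3*(k**2 + 2)).
A = k/3 + 2/3, B = 1, C = k**2 + 2.
Set up (k/3 + 2/3)·f(k+1) − (1)·f(k) − (k**2 + 2) = 0.
deg f ≤ 1 (via 1,0,2).
Solving with deg f ≤ 1: f(k) = 3*k.
Then R = B(k−1)f/C = 3*k/(k**2 + 2), so s_k = R(k)·t_k = -2*k*factorial(k + 1)/3**k.
s_(k+1) − s_k = -2*(k**2 + 2)*factorial(k + 1)/(3*3**k) = t_k.

Yes. s_k = -2*k*factorial(k + 1)/3**k.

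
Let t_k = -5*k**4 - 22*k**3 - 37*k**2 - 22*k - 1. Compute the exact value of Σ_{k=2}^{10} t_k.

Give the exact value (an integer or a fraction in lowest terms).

Σ = -208593

Step 1: r(k) = (5*k**4 + 42*k**3 + 133*k**2 + 182*k + 87)/(5*k**4 + 22*k**3 + 37*k**2 + 22*k + 1).
So A=1 and B=1, with C=k**4 + 22*k**3/5 + 37*k**2/5 + 22*k/5 + 1/5.
Set up (1)·f(k+1) − (1)·f(k) − (k**4 + 22*k**3/5 + 37*k**2/5 + 22*k/5 + 1/5) = 0.
deg f ≤ 5 (via 0,0,4).
Solve for f: f(k) = k*(k**4 + 3*k**3 + 3*k**2 - 2*k - 4)/5 (degree 5 ≤ 5).
Certificate R = B(k−1)f/C = k*(k**4 + 3*k**3 + 3*k**2 - 2*k - 4)/(5*k**4 + 22*k**3 + 37*k**2 + 22*k + 1) gives s_k = k*(-k**4 - 3*k**3 - 3*k**2 + 2*k + 4).
Δs = -5*k**4 - 22*k**3 - 37*k**2 - 22*k - 1, as required.
Telescoping: Σ = s_(11) − s_(2) = -208681 − (-88) = -208593.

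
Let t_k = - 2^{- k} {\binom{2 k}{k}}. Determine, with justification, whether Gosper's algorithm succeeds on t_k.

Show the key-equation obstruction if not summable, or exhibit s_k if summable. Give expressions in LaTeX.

No — t_k has no hypergeometric antidifference.

Compute t_(k+1)/t_k: get (2*k + 1)/(k + 1).
Gosper form: A/B · C(k+1)/C(k) with A=2*k + 1, B=k + 1, C=1.
Solve (2*k + 1)·f(k+1) − (k)·f(k) = 1.
d = -1 from the (1,1,0) case.
d = -1 < 0 ⇒ no nonzero polynomial f; not summable.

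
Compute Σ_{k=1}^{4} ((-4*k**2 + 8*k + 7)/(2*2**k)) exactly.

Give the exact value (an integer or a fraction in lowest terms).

Step 1: r(k) = (4*k**2 - 11)/(2*(4*k**2 - 8*k - 7)).
Factor: A=1/2; B=1; C=k**2 - 2*k - 7/4.
Set up (1/2)·f(k+1) − (1)·f(k) − (k**2 - 2*k - 7/4) = 0.
Degrees (0,0,2) ⇒ d ≤ 2.
Match coefficients ⇒ f(k) = -(4*k**2 - 3)/2.
Then R = B(k−1)f/C = -2*(4*k**2 - 3)/(4*k**2 - 8*k - 7), so s_k = R(k)·t_k = (4*k**2 - 3)/2**k.
s_(k+1) − s_k = (-4*k**2 + 8*k + 7)/(2*2**k) = t_k.
Telescoping: Σ = s_(5) − s_(1) = 97/32 − (1/2) = 81/32.

Σ = 81/32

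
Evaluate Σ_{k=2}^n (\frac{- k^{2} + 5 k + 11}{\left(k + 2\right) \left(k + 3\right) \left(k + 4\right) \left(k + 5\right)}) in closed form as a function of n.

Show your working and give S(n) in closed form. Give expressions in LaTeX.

S(n) = \frac{- n^{3} + 108 n^{2} + 193 n - 300}{120 \left(n^{3} + 12 n^{2} + 47 n + 60\right)}

r(k) = (k**3 - k**2 - 21*k - 30)/(k**3 + k**2 - 41*k - 66) after simplifying.
Gosper form: A/B · C(k+1)/C(k) with A=k + 2, B=k + 6, C=k**2 - 5*k - 11.
Solve (k + 2)·f(k+1) − (k + 5)·f(k) = k**2 - 5*k - 11.
deg f ≤ 3 (via 1,1,2).
Coefficient equations give f(k) = -k*(k**2 + 17*k + 26)/8.
Get s_k = R·t_k = k*(k**2 + 17*k + 26)/(8*(k + 2)*(k + 3)*(k + 4)) with R(k) = B(k−1)f(k)/C(k) = -k*(k + 5)*(k**2 + 17*k + 26)/(8*(k**2 - 5*k - 11)).
Check: Δs_k = (-k**2 + 5*k + 11)/(k**4 + 14*k**3 + 71*k**2 + 154*k + 120). ✓
Evaluate: s_(n+1) = (n**3 + 20*n**2 + 63*n + 44)/(8*(n**3 + 12*n**2 + 47*n + 60)); subtract s_(2) = 2/15 ⇒ S(n) = (-n**3 + 108*n**2 + 193*n - 300)/(120*(n**3 + 12*n**2 + 47*n + 60)).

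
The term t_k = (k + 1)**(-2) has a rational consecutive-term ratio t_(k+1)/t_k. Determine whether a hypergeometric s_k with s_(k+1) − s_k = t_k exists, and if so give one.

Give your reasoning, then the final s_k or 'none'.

none — t_k is not Gosper-summable

Step 1: r(k) = (k + 1)**2/(k + 2)**2.
Take A(k)=k**2 + 2*k + 1, B(k)=k**2 + 4*k + 4, C(k)=1.
Solve (k**2 + 2*k + 1)·f(k+1) − (k**2 + 2*k + 1)·f(k) = 1.
d = 0 from the (2,2,0) case.
Write f(k) = c0. Then LHS − RHS = -1, requiring -1 = 0: contradictory. No certificate.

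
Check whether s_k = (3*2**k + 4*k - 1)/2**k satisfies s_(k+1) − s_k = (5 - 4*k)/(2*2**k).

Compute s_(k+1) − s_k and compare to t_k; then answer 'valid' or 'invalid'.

s_(k+1) = (6*2**k + 4*k + 3)/(2*2**k)
s_(k+1) − s_k = (5 - 4*k)/(2*2**k)
(s_(k+1) − s_k) − t_k = 0

valid (s_(k+1) − s_k reduces to t_k)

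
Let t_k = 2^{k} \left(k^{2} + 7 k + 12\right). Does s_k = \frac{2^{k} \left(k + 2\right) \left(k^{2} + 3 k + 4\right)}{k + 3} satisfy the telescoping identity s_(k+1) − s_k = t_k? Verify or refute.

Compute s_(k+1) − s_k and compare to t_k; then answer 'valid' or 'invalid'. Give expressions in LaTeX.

s_(k+1) = 2**(k + 1)*(k + 3)*(3*k + (k + 1)**2 + 7)/(k + 4)
s_(k+1) − s_k = 2**k*(k**4 + 13*k**3 + 64*k**2 + 138*k + 112)/(k**2 + 7*k + 12)
(s_(k+1) − s_k) − t_k = 2**k*(-k**3 - 9*k**2 - 30*k - 32)/(k**2 + 7*k + 12)

Invalid: residual \frac{2^{k} \left(- k^{3} - 9 k^{2} - 30 k - 32\right)}{k^{2} + 7 k + 12} ≠ 0.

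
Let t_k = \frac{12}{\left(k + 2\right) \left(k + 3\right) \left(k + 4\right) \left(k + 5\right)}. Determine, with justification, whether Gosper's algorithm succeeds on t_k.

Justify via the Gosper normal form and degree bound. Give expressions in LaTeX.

Yes. s_k = \frac{k \left(k^{2} + 9 k + 26\right)}{6 \left(k + 2\right) \left(k + 3\right) \left(k + 4\right)}.

r(k) = (k + 2)/(k + 6) after simplifying.
Factor: A=k + 2; B=k + 6; C=1.
f must satisfy (k + 2)·f(k+1) − (k + 5)·f(k) = 1.
From deg A=1, deg B=1, deg C=0: d=3.
Solving with deg f ≤ 3: f(k) = k*(k**2 + 9*k + 26)/72.
Then R = B(k−1)f/C = k*(k + 5)*(k**2 + 9*k + 26)/72, so s_k = R(k)·t_k = k*(k**2 + 9*k + 26)/(6*(k + 2)*(k + 3)*(k + 4)).
Verify: 12/(k**4 + 14*k**3 + 71*k**2 + 154*k + 120) matches t_k.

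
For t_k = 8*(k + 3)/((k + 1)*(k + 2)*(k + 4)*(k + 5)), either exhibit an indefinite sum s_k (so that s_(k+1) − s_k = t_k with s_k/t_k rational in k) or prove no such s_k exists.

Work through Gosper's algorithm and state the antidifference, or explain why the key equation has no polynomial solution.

s_k = k*(k + 5)/(k**2 + 5*k + 4)

Ratio r(k) = (k + 1)*(k + 4)**2/((k + 3)**2*(k + 6)).
A = k + 1, B = k + 6, C = k**2 + 6*k + 9.
Key eq: (k + 1)·f(k+1) = (k + 5)·f(k) + (k**2 + 6*k + 9).
Bound: deg f ≤ 4.
Solving with deg f ≤ 4: f(k) = k*(k + 2)*(k + 3)*(k + 5)/8.
Certificate R = B(k−1)f/C = k*(k + 2)*(k + 5)**2/(8*(k + 3)) gives s_k = k*(k + 5)/(k**2 + 5*k + 4).
s_(k+1) − s_k = 8*(k + 3)/(k**4 + 12*k**3 + 49*k**2 + 78*k + 40) = t_k.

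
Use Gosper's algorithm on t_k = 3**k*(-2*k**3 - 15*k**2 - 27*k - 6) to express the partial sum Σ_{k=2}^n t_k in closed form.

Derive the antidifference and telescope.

Step 1: r(k) = 3*(2*k**3 + 21*k**2 + 63*k + 50)/(2*k**3 + 15*k**2 + 27*k + 6).
Normal form (A,B,C) = (3, 1, k**3 + 15*k**2/2 + 27*k/2 + 3).
Set up (3)·f(k+1) − (1)·f(k) − (k**3 + 15*k**2/2 + 27*k/2 + 3) = 0.
d = 3 from the (0,0,3) case.
A polynomial solution: f(k) = (k**3 + 3*k**2 - 3)/2.
Certificate R = B(k−1)f/C = (k**3 + 3*k**2 - 3)/(2*k**3 + 15*k**2 + 27*k + 6) gives s_k = 3**k*(-k**3 - 3*k**2 + 3).
s_(k+1) − s_k = 3**k*(-2*k**3 - 15*k**2 - 27*k - 6) = t_k.
Telescope: S(n) = s_(n+1) − s_(2) = 3**(n + 1)*(-n**3 - 6*n**2 - 9*n - 1) − (-153) = -3*3**n*n**3 - 18*3**n*n**2 - 27*3**n*n - 3*3**n + 153.

S(n) = -3*3**n*n**3 - 18*3**n*n**2 - 27*3**n*n - 3*3**n + 153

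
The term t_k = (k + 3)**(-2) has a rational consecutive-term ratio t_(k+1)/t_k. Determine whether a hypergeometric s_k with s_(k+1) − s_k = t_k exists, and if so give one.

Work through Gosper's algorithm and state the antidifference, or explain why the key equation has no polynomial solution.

Step 1: r(k) = (k + 3)**2/(k + 4)**2.
Normal form (A,B,C) = (k**2 + 6*k + 9, k**2 + 8*k + 16, 1).
Set up (k**2 + 6*k + 9)·f(k+1) − (k**2 + 6*k + 9)·f(k) − (1) = 0.
d = 0 from the (2,2,0) case.
Write f(k) = c0. Then LHS − RHS = -1, requiring -1 = 0: contradictory. No certificate.

none — t_k is not Gosper-summable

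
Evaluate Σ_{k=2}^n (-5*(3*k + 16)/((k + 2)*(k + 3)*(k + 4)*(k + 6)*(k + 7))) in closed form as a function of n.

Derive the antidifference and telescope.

S(n) = (-n**3 - 14*n**2 - 61*n + 76)/(32*(n**3 + 14*n**2 + 61*n + 84))

Compute t_(k+1)/t_k: get (k + 2)*(k + 6)*(3*k + 19)/((k + 5)*(k + 8)*(3*k + 16)).
Normal form (A,B,C) = (k + 2, k + 8, k**2 + 31*k/3 + 80/3).
Solve (k + 2)·f(k+1) − (k + 7)·f(k) = k**2 + 31*k/3 + 80/3.
Degrees (1,1,2) ⇒ d ≤ 5.
Solve for f: f(k) = k*(k + 4)*(k + 5)*(k**2 + 11*k + 36)/108 (degree 5 ≤ 5).
R(k) = B(k−1)·f(k)/C(k) = k*(k + 4)*(k + 7)*(k**2 + 11*k + 36)/(36*(3*k + 16)); s_k = R·t_k = 5*k*(-k**2 - 11*k - 36)/(36*(k**3 + 11*k**2 + 36*k + 36)).
Δs = 5*(-3*k - 16)/(k**5 + 22*k**4 + 185*k**3 + 740*k**2 + 1404*k + 1008), as required.
Evaluate: s_(n+1) = 5*(-n**3 - 14*n**2 - 61*n - 48)/(36*(n**3 + 14*n**2 + 61*n + 84)); subtract s_(2) = -31/288 ⇒ S(n) = (-n**3 - 14*n**2 - 61*n + 76)/(32*(n**3 + 14*n**2 + 61*n + 84)).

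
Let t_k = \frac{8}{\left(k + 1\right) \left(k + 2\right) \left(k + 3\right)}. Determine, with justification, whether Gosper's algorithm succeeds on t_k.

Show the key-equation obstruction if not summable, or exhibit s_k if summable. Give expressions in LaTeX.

Ratio r(k) = (k + 1)/(k + 4).
Take A(k)=k + 1, B(k)=k + 4, C(k)=1.
Need (k + 1)·f(k+1) − (k + 3)·f(k) = 1.
deg f ≤ 2 (via 1,1,0).
Solve for f: f(k) = k*(k + 3)/4 (degree 2 ≤ 2).
Then R = B(k−1)f/C = k*(k + 3)**2/4, so s_k = R(k)·t_k = 2*k*(k + 3)/((k + 1)*(k + 2)).
Verify: 8/(k**3 + 6*k**2 + 11*k + 6) matches t_k.

Yes. s_k = \frac{2 k \left(k + 3\right)}{\left(k + 1\right) \left(k + 2\right)}.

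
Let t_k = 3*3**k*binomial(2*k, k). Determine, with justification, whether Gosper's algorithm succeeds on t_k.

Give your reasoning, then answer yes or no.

The ratio is 6*(2*k + 1)/(k + 1).
Gosper form: A/B · C(k+1)/C(k) with A=12*k + 6, B=k + 1, C=1.
Solve (12*k + 6)·f(k+1) − (k)·f(k) = 1.
Bound: deg f ≤ -1.
deg f ≤ -1 is impossible — no certificate.

No; the degree bound rules out any f.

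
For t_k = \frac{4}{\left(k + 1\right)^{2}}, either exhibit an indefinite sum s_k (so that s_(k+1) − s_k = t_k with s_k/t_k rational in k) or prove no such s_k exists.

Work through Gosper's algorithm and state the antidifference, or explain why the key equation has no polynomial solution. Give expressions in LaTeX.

Ratio r(k) = (k + 1)**2/(k + 2)**2.
Factor: A=k**2 + 2*k + 1; B=k**2 + 4*k + 4; C=1.
Solve (k**2 + 2*k + 1)·f(k+1) − (k**2 + 2*k + 1)·f(k) = 1.
d = 0 from the (2,2,0) case.
Put f(k) = c0: A·f(k+1) − B(k−1)·f(k) − C = -1; need -1 = 0 — inconsistent ⇒ no f, not summable.

not Gosper-summable; s_k does not exist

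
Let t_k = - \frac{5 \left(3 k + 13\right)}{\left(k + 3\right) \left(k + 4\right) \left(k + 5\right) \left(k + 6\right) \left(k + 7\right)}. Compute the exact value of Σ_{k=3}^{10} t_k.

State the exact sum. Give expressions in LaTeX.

r(k) = (k + 3)*(3*k + 16)/((k + 8)*(3*k + 13)) after simplifying.
Factor: A=k + 3; B=k + 8; C=k + 13/3.
Solve (k + 3)·f(k+1) − (k + 7)·f(k) = k + 13/3.
d = 4 from the (1,1,1) case.
Solve for f: f(k) = k*(k + 4)*(k**2 + 14*k + 63)/270 (degree 4 ≤ 4).
Then R = B(k−1)f/C = k*(k + 4)*(k + 7)*(k**2 + 14*k + 63)/(90*(3*k + 13)), so s_k = R(k)·t_k = k*(-k**2 - 14*k - 63)/(18*(k**3 + 14*k**2 + 63*k + 90)).
Verify: 5*(-3*k - 13)/(k**5 + 25*k**4 + 245*k**3 + 1175*k**2 + 2754*k + 2520) matches t_k.
Sum = s_(11) − s_(3); s_(11) = -1859/34272, s_(3) = -19/432 ⇒ -1055/102816.

Σ = -1055/102816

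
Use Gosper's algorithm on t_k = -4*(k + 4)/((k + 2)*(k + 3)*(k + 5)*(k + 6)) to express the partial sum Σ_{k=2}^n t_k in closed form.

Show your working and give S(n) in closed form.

S(n) = (-n**2 - 9*n + 10)/(14*(n**2 + 9*n + 18))

Compute t_(k+1)/t_k: get (k + 2)*(k + 5)**2/((k + 4)**2*(k + 7)).
A = k + 2, B = k + 7, C = k**2 + 8*k + 16.
f must satisfy (k + 2)·f(k+1) − (k + 6)·f(k) = k**2 + 8*k + 16.
Degrees (1,1,2) ⇒ d ≤ 4.
A polynomial solution: f(k) = k*(k + 3)*(k + 4)*(k + 7)/20.
Certificate R = B(k−1)f/C = k*(k + 3)*(k + 6)*(k + 7)/(20*(k + 4)) gives s_k = k*(-k - 7)/(5*(k**2 + 7*k + 10)).
Verify: 4*(-k - 4)/(k**4 + 16*k**3 + 91*k**2 + 216*k + 180) matches t_k.
Telescope: S(n) = s_(n+1) − s_(2) = (-n**2 - 9*n - 8)/(5*(n**2 + 9*n + 18)) − (-9/70) = (-n**2 - 9*n + 10)/(14*(n**2 + 9*n + 18)).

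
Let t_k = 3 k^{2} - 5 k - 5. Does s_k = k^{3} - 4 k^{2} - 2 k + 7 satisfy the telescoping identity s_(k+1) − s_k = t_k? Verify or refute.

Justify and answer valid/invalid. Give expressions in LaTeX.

s_(k+1) = k**3 - k**2 - 7*k + 2
s_(k+1) − s_k = 3*k**2 - 5*k - 5
(s_(k+1) − s_k) − t_k = 0

valid (s_(k+1) − s_k reduces to t_k)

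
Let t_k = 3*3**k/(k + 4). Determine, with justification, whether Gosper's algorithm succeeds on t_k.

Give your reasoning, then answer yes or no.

No — t_k has no hypergeometric antidifference.

t_(k+1)/t_k = 3*(k + 4)/(k + 5).
Normal form (A,B,C) = (3*k + 12, k + 5, 1).
Need (3*k + 12)·f(k+1) − (k + 4)·f(k) = 1.
deg f ≤ -1 (via 1,1,0).
deg f ≤ -1 is impossible — no certificate.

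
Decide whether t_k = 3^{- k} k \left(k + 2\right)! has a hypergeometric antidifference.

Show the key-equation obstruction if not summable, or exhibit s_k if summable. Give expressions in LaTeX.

Yes. s_k = 3^{1 - k} \left(k + 2\right)!.

Compute t_(k+1)/t_k: get (k + 1)*(k + 3)/(3*k).
Gosper form: A/B · C(k+1)/C(k) with A=k/3 + 1, B=1, C=k.
Key eq: (k/3 + 1)·f(k+1) = (1)·f(k) + (k).
Bound: deg f ≤ 0.
Solve for f: f(k) = 3 (degree 0 ≤ 0).
Get s_k = R·t_k = 3**(1 - k)*factorial(k + 2) with R(k) = B(k−1)f(k)/C(k) = 3/k.
s_(k+1) − s_k = k*factorial(k + 2)/3**k = t_k.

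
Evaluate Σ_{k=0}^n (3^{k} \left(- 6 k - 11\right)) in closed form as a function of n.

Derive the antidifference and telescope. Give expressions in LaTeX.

S(n) = - 9 \cdot 3^{n} n - 12 \cdot 3^{n} + 1

The ratio is 3*(6*k + 17)/(6*k + 11).
Gosper form: A/B · C(k+1)/C(k) with A=3, B=1, C=k + 11/6.
f must satisfy (3)·f(k+1) − (1)·f(k) = k + 11/6.
d = 1 from the (0,0,1) case.
A polynomial solution: f(k) = (3*k + 1)/6.
Get s_k = R·t_k = 3**k*(-3*k - 1) with R(k) = B(k−1)f(k)/C(k) = (3*k + 1)/(6*k + 11).
Verify: 3**k*(-6*k - 11) matches t_k.
Σ_(k=0)^n t_k = s_(n+1) − s_(0) = (3**(n + 1)*(-3*n - 4)) − (-1), i.e. -9*3**n*n - 12*3**n + 1.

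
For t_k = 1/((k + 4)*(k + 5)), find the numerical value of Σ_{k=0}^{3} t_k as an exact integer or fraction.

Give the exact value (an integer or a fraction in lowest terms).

Σ = 1/8

Step 1: r(k) = (k + 4)/(k + 6).
Factor: A=k + 4; B=k + 6; C=1.
f must satisfy (k + 4)·f(k+1) − (k + 5)·f(k) = 1.
Bound: deg f ≤ 1.
A polynomial solution: f(k) = k/4.
So s_k = (B(k−1)f/C)·t_k = (k*(k + 5)/4)·t_k = k/(4*(k + 4)).
Δs = 1/(k**2 + 9*k + 20), as required.
Σ_(k=0)^(3) t_k = s_(4) − s_(0) = 1/8 − (0) = 1/8.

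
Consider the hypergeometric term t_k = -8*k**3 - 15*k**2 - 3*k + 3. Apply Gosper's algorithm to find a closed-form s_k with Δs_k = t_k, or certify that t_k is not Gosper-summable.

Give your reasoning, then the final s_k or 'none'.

Ratio r(k) = (8*k**3 + 39*k**2 + 57*k + 23)/(8*k**3 + 15*k**2 + 3*k - 3).
Take A(k)=1, B(k)=1, C(k)=k**3 + 15*k**2/8 + 3*k/8 - 3/8.
Key eq: (1)·f(k+1) = (1)·f(k) + (k**3 + 15*k**2/8 + 3*k/8 - 3/8).
Bound: deg f ≤ 4.
Match coefficients ⇒ f(k) = k*(2*k + 1)*(k**2 - 2)/8.
R(k) = B(k−1)·f(k)/C(k) = k*(2*k + 1)*(k**2 - 2)/(8*k**3 + 15*k**2 + 3*k - 3); s_k = R·t_k = k*(-2*k**3 - k**2 + 4*k + 2).
Δs = -8*k**3 - 15*k**2 - 3*k + 3, as required.

s_k = k*(-2*k**3 - k**2 + 4*k + 2)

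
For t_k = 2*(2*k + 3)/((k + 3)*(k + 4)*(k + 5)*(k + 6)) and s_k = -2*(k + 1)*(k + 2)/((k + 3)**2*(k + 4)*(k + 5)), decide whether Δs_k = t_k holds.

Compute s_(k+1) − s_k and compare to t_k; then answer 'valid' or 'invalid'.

s_(k+1) = -2*(k + 2)*(k + 3)/((k + 4)**2*(k + 5)*(k + 6))
s_(k+1) − s_k = 2*(k + 2)*((k + 1)*(k + 4)*(k + 6) - (k + 3)**3)/((k + 3)**2*(k + 4)**2*(k + 5)*(k + 6))
(s_(k+1) − s_k) − t_k = 4*(-3*k**2 - 17*k - 21)/(k**6 + 25*k**5 + 257*k**4 + 1391*k**3 + 4182*k**2 + 6624*k + 4320)

Invalid: residual 4*(-3*k**2 - 17*k - 21)/(k**6 + 25*k**5 + 257*k**4 + 1391*k**3 + 4182*k**2 + 6624*k + 4320) ≠ 0.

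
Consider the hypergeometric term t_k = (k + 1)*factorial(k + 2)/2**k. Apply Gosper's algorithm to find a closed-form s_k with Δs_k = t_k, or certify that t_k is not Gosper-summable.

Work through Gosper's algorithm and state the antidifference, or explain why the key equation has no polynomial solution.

s_k = 2**(1 - k)*factorial(k + 2)

t_(k+1)/t_k = (k + 2)*(k + 3)/(2*(k + 1)).
Take A(k)=k/2 + 3/2, B(k)=1, C(k)=k + 1.
Key eq: (k/2 + 3/2)·f(k+1) = (1)·f(k) + (k + 1).
From deg A=1, deg B=0, deg C=1: d=0.
Solving with deg f ≤ 0: f(k) = 2.
So s_k = (B(k−1)f/C)·t_k = (2/(k + 1))·t_k = 2**(1 - k)*factorial(k + 2).
s_(k+1) − s_k = (k + 1)*factorial(k + 2)/2**k = t_k.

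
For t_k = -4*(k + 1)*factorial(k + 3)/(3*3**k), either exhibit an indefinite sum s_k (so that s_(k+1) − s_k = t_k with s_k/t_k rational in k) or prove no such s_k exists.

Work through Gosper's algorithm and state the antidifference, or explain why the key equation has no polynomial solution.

s_k = -4*factorial(k + 3)/3**k

r(k) = (k + 2)*(k + 4)/(3*(k + 1)) after simplifying.
So A=k/3 + 4/3 and B=1, with C=k + 1.
f must satisfy (k/3 + 4/3)·f(k+1) − (1)·f(k) = k + 1.
d = 0 from the (1,0,1) case.
Solving with deg f ≤ 0: f(k) = 3.
Certificate R = B(k−1)f/C = 3/(k + 1) gives s_k = -4*factorial(k + 3)/3**k.
s_(k+1) − s_k = -4*(k + 1)*factorial(k + 3)/(3*3**k) = t_k.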